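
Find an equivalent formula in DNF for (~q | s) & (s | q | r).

(~q | s) & (s | q | r)
= (~q & s) | (~q & q) | (~q & r) | (s & s) | (s & q) | (s & r)   [distribute & over |]
= (~q & r) | s   [simplify]

(~q & r) | s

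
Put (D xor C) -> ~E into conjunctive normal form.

(D xor C) -> ~E
= ~(D xor C) | ~E
= ~((D | C) & ~(D & C)) | ~E
= ~(D | C) | ~~(D & C) | ~E
= (~D & ~C) | ~~(D & C) | ~E
= (~D & ~C) | (D & C) | ~E
= (~D | D | ~E) & (~D | C | ~E) & (~C | D | ~E) & (~C | C | ~E)
= (~D | C | ~E) & (~C | D | ~E)

(~D | C | ~E) & (~C | D | ~E)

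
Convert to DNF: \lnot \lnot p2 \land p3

\lnot \lnot p2 \land p3
⇔ p2 \land p3   (double negation)

p2 \land p3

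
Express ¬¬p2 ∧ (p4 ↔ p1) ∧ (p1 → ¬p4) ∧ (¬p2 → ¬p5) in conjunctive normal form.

¬¬p2 ∧ (p4 ↔ p1) ∧ (p1 → ¬p4) ∧ (¬p2 → ¬p5)
⇔ ¬¬p2 ∧ (p4 → p1) ∧ (p1 → p4) ∧ (p1 → ¬p4) ∧ (¬p2 → ¬p5)   (eliminate ↔)
⇔ ¬¬p2 ∧ (¬p4 ∨ p1) ∧ (p1 → p4) ∧ (p1 → ¬p4) ∧ (¬p2 → ¬p5)   (eliminate →)
⇔ ¬¬p2 ∧ (¬p4 ∨ p1) ∧ (¬p1 ∨ p4) ∧ (p1 → ¬p4) ∧ (¬p2 → ¬p5)   (eliminate →)
⇔ ¬¬p2 ∧ (¬p4 ∨ p1) ∧ (¬p1 ∨ p4) ∧ (¬p1 ∨ ¬p4) ∧ (¬p2 → ¬p5)   (eliminate →)
⇔ ¬¬p2 ∧ (¬p4 ∨ p1) ∧ (¬p1 ∨ p4) ∧ (¬p1 ∨ ¬p4) ∧ (¬¬p2 ∨ ¬p5)   (eliminate →)
⇔ p2 ∧ (¬p4 ∨ p1) ∧ (¬p1 ∨ p4) ∧ (¬p1 ∨ ¬p4) ∧ (¬¬p2 ∨ ¬p5)   (double negation)
⇔ p2 ∧ (¬p4 ∨ p1) ∧ (¬p1 ∨ p4) ∧ (¬p1 ∨ ¬p4) ∧ (p2 ∨ ¬p5)   (double negation)
⇔ p2 ∧ (¬p4 ∨ p1) ∧ (¬p1 ∨ p4) ∧ (¬p1 ∨ ¬p4)   (simplify)

p2 ∧ (¬p4 ∨ p1) ∧ (¬p1 ∨ p4) ∧ (¬p1 ∨ ¬p4)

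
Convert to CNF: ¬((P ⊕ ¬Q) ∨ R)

¬((P ⊕ ¬Q) ∨ R)
≡ ¬(((P ∨ ¬Q) ∧ ¬(P ∧ ¬Q)) ∨ R)   [expand ⊕]
≡ ¬((P ∨ ¬Q) ∧ ¬(P ∧ ¬Q)) ∧ ¬R   [De Morgan]
≡ (¬(P ∨ ¬Q) ∨ ¬¬(P ∧ ¬Q)) ∧ ¬R   [De Morgan]
≡ ((¬P ∧ ¬¬Q) ∨ ¬¬(P ∧ ¬Q)) ∧ ¬R   [De Morgan]
≡ ((¬P ∧ Q) ∨ ¬¬(P ∧ ¬Q)) ∧ ¬R   [double negation]
≡ ((¬P ∧ Q) ∨ (P ∧ ¬Q)) ∧ ¬R   [double negation]
≡ (¬P ∨ P) ∧ (¬P ∨ ¬Q) ∧ (Q ∨ P) ∧ (Q ∨ ¬Q) ∧ ¬R   [distribute ∨ over ∧]
≡ (¬P ∨ ¬Q) ∧ (Q ∨ P) ∧ ¬R   [simplify]

(¬P ∨ ¬Q) ∧ (Q ∨ P) ∧ ¬R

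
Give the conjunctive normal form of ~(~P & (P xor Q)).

~(~P & (P xor Q))
= ~(~P & (P | Q) & ~(P & Q))   [expand xor]
= ~~P | ~(P | Q) | ~~(P & Q)   [De Morgan]
= P | ~(P | Q) | ~~(P & Q)   [double negation]
= P | (~P & ~Q) | ~~(P & Q)   [De Morgan]
= P | (~P & ~Q) | (P & Q)   [double negation]
= (P | ~P | P) & (P | ~P | Q) & (P | ~Q | P) & (P | ~Q | Q)   [distribute | over &]
= P | ~Q   [simplify]

P | ~Q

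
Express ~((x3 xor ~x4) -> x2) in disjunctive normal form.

~((x3 xor ~x4) -> x2)
⇔ ~(~(x3 xor ~x4) | x2)
⇔ ~(~((x3 & ~~x4) | (~x3 & ~x4)) | x2)
⇔ ~~((x3 & ~~x4) | (~x3 & ~x4)) & ~x2
⇔ ((x3 & ~~x4) | (~x3 & ~x4)) & ~x2
⇔ ((x3 & x4) | (~x3 & ~x4)) & ~x2
⇔ (x3 & x4 & ~x2) | (~x3 & ~x4 & ~x2)

(x3 & x4 & ~x2) | (~x3 & ~x4 & ~x2)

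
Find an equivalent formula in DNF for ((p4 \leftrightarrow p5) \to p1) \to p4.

((p4 \leftrightarrow p5) \to p1) \to p4
= \lnot ((p4 \leftrightarrow p5) \to p1) \lor p4   — eliminate \to
= \lnot (\lnot (p4 \leftrightarrow p5) \lor p1) \lor p4   — eliminate \to
= \lnot (\lnot ((p4 \to p5) \land (p5 \to p4)) \lor p1) \lor p4   — eliminate \leftrightarrow
= \lnot (\lnot ((\lnot p4 \lor p5) \land (p5 \to p4)) \lor p1) \lor p4   — eliminate \to
= \lnot (\lnot ((\lnot p4 \lor p5) \land (\lnot p5 \lor p4)) \lor p1) \lor p4   — eliminate \to
= (\lnot \lnot ((\lnot p4 \lor p5) \land (\lnot p5 \lor p4)) \land \lnot p1) \lor p4   — De Morgan
= ((\lnot p4 \lor p5) \land (\lnot p5 \lor p4) \land \lnot p1) \lor p4   — double negation
= (\lnot p4 \land \lnot p5 \land \lnot p1) \lor (\lnot p4 \land p4 \land \lnot p1) \lor (p5 \land \lnot p5 \land \lnot p1) \lor (p5 \land p4 \land \lnot p1) \lor p4   — distribute \land over \lor
= (\lnot p4 \land \lnot p5 \land \lnot p1) \lor p4   — simplify

(\lnot p4 \land \lnot p5 \land \lnot p1) \lor p4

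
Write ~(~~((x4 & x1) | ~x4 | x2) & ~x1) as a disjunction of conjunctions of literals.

~(~~((x4 & x1) | ~x4 | x2) & ~x1)
⇔ ~~~((x4 & x1) | ~x4 | x2) | ~~x1   [De Morgan]
⇔ ~((x4 & x1) | ~x4 | x2) | ~~x1   [double negation]
⇔ (~(x4 & x1) & ~~x4 & ~x2) | ~~x1   [De Morgan]
⇔ ((~x4 | ~x1) & ~~x4 & ~x2) | ~~x1   [De Morgan]
⇔ ((~x4 | ~x1) & x4 & ~x2) | ~~x1   [double negation]
⇔ ((~x4 | ~x1) & x4 & ~x2) | x1   [double negation]
⇔ (~x4 & x4 & ~x2) | (~x1 & x4 & ~x2) | x1   [distribute & over |]
⇔ (~x1 & x4 & ~x2) | x1   [simplify]

(~x1 & x4 & ~x2) | x1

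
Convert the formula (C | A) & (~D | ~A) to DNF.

(C & ~D) | (C & ~A) | (A & ~D)

(C | A) & (~D | ~A)
= (C & ~D) | (C & ~A) | (A & ~D) | (A & ~A)
= (C & ~D) | (C & ~A) | (A & ~D)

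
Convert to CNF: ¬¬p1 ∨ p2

¬¬p1 ∨ p2
= p1 ∨ p2   — double negation

p1 ∨ p2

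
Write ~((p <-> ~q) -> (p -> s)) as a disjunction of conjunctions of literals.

~q & p & ~s

~((p <-> ~q) -> (p -> s))
≡ ~(~(p <-> ~q) | (p -> s))   — eliminate ->
≡ ~(~((p -> ~q) & (~q -> p)) | (p -> s))   — eliminate <->
≡ ~(~((~p | ~q) & (~q -> p)) | (p -> s))   — eliminate ->
≡ ~(~((~p | ~q) & (~~q | p)) | (p -> s))   — eliminate ->
≡ ~(~((~p | ~q) & (~~q | p)) | ~p | s)   — eliminate ->
≡ ~~((~p | ~q) & (~~q | p)) & ~~p & ~s   — De Morgan
≡ (~p | ~q) & (~~q | p) & ~~p & ~s   — double negation
≡ (~p | ~q) & (q | p) & ~~p & ~s   — double negation
≡ (~p | ~q) & (q | p) & p & ~s   — double negation
≡ (~p & q & p & ~s) | (~p & p & p & ~s) | (~q & q & p & ~s) | (~q & p & p & ~s)   — distribute & over |
≡ ~q & p & ~s   — simplify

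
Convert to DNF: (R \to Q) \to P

R \land \lnot Q \lor P

(R \to Q) \to P
⇔ \lnot (R \to Q) \lor P
⇔ \lnot (\lnot R \lor Q) \lor P
⇔ \lnot \lnot R \land \lnot Q \lor P
⇔ R \land \lnot Q \lor P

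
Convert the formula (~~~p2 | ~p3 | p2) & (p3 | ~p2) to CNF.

(~~~p2 | ~p3 | p2) & (p3 | ~p2)
= (~p2 | ~p3 | p2) & (p3 | ~p2)   (double negation)
= p3 | ~p2   (simplify)

p3 | ~p2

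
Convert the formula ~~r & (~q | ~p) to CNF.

~~r & (~q | ~p)
⇔ r & (~q | ~p)   [double negation]

r & (~q | ~p)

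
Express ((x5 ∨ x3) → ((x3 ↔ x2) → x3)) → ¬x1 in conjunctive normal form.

(x5 ∨ x3 ∨ ¬x1) ∧ (¬x2 ∨ x3 ∨ ¬x1) ∧ (¬x3 ∨ ¬x1)

((x5 ∨ x3) → ((x3 ↔ x2) → x3)) → ¬x1
≡ ¬((x5 ∨ x3) → ((x3 ↔ x2) → x3)) ∨ ¬x1   — eliminate →
≡ ¬(¬(x5 ∨ x3) ∨ ((x3 ↔ x2) → x3)) ∨ ¬x1   — eliminate →
≡ ¬(¬(x5 ∨ x3) ∨ ¬(x3 ↔ x2) ∨ x3) ∨ ¬x1   — eliminate →
≡ ¬(¬(x5 ∨ x3) ∨ ¬((x3 → x2) ∧ (x2 → x3)) ∨ x3) ∨ ¬x1   — eliminate ↔
≡ ¬(¬(x5 ∨ x3) ∨ ¬((¬x3 ∨ x2) ∧ (x2 → x3)) ∨ x3) ∨ ¬x1   — eliminate →
≡ ¬(¬(x5 ∨ x3) ∨ ¬((¬x3 ∨ x2) ∧ (¬x2 ∨ x3)) ∨ x3) ∨ ¬x1   — eliminate →
≡ (¬¬(x5 ∨ x3) ∧ ¬¬((¬x3 ∨ x2) ∧ (¬x2 ∨ x3)) ∧ ¬x3) ∨ ¬x1   — De Morgan
≡ ((x5 ∨ x3) ∧ ¬¬((¬x3 ∨ x2) ∧ (¬x2 ∨ x3)) ∧ ¬x3) ∨ ¬x1   — double negation
≡ ((x5 ∨ x3) ∧ (¬x3 ∨ x2) ∧ (¬x2 ∨ x3) ∧ ¬x3) ∨ ¬x1   — double negation
≡ (x5 ∨ x3 ∨ ¬x1) ∧ (¬x3 ∨ x2 ∨ ¬x1) ∧ (¬x2 ∨ x3 ∨ ¬x1) ∧ (¬x3 ∨ ¬x1)   — distribute ∨ over ∧
≡ (x5 ∨ x3 ∨ ¬x1) ∧ (¬x2 ∨ x3 ∨ ¬x1) ∧ (¬x3 ∨ ¬x1)   — simplify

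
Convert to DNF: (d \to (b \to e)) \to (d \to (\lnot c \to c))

(d \land b \land \lnot e) \lor \lnot d \lor c

(d \to (b \to e)) \to (d \to (\lnot c \to c))
≡ \lnot (d \to (b \to e)) \lor (d \to (\lnot c \to c))
≡ \lnot (\lnot d \lor (b \to e)) \lor (d \to (\lnot c \to c))
≡ \lnot (\lnot d \lor \lnot b \lor e) \lor (d \to (\lnot c \to c))
≡ \lnot (\lnot d \lor \lnot b \lor e) \lor \lnot d \lor (\lnot c \to c)
≡ \lnot (\lnot d \lor \lnot b \lor e) \lor \lnot d \lor \lnot \lnot c \lor c
≡ (\lnot \lnot d \land \lnot \lnot b \land \lnot e) \lor \lnot d \lor \lnot \lnot c \lor c
≡ (d \land \lnot \lnot b \land \lnot e) \lor \lnot d \lor \lnot \lnot c \lor c
≡ (d \land b \land \lnot e) \lor \lnot d \lor \lnot \lnot c \lor c
≡ (d \land b \land \lnot e) \lor \lnot d \lor c \lor c
≡ (d \land b \land \lnot e) \lor \lnot d \lor c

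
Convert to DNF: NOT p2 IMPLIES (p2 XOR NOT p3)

p2 OR (NOT p2 AND NOT p3)

NOT p2 IMPLIES (p2 XOR NOT p3)
= NOT NOT p2 OR (p2 XOR NOT p3)   [eliminate IMPLIES]
= NOT NOT p2 OR (p2 AND NOT NOT p3) OR (NOT p2 AND NOT p3)   [expand XOR]
= p2 OR (p2 AND NOT NOT p3) OR (NOT p2 AND NOT p3)   [double negation]
= p2 OR (p2 AND p3) OR (NOT p2 AND NOT p3)   [double negation]
= p2 OR (NOT p2 AND NOT p3)   [simplify]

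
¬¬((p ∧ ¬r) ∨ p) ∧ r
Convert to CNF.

¬¬((p ∧ ¬r) ∨ p) ∧ r
≡ ((p ∧ ¬r) ∨ p) ∧ r   [double negation]
≡ (p ∨ p) ∧ (¬r ∨ p) ∧ r   [distribute ∨ over ∧]
≡ p ∧ r   [simplify]

p ∧ r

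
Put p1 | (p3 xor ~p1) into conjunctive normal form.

p1 | ~p3

p1 | (p3 xor ~p1)
⇔ p1 | ((p3 | ~p1) & ~(p3 & ~p1))
⇔ p1 | ((p3 | ~p1) & (~p3 | ~~p1))
⇔ p1 | ((p3 | ~p1) & (~p3 | p1))
⇔ (p1 | p3 | ~p1) & (p1 | ~p3 | p1)
⇔ p1 | ~p3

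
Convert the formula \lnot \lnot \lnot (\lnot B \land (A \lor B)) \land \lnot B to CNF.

\lnot \lnot \lnot (\lnot B \land (A \lor B)) \land \lnot B
= \lnot (\lnot B \land (A \lor B)) \land \lnot B   [double negation]
= (\lnot \lnot B \lor \lnot (A \lor B)) \land \lnot B   [De Morgan]
= (B \lor \lnot (A \lor B)) \land \lnot B   [double negation]
= (B \lor (\lnot A \land \lnot B)) \land \lnot B   [De Morgan]
= (B \lor \lnot A) \land (B \lor \lnot B) \land \lnot B   [distribute \lor over \land]
= (B \lor \lnot A) \land \lnot B   [simplify]

(B \lor \lnot A) \land \lnot B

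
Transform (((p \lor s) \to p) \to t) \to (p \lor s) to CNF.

(((p \lor s) \to p) \to t) \to (p \lor s)
≡ \lnot (((p \lor s) \to p) \to t) \lor p \lor s   [eliminate \to]
≡ \lnot (\lnot ((p \lor s) \to p) \lor t) \lor p \lor s   [eliminate \to]
≡ \lnot (\lnot (\lnot (p \lor s) \lor p) \lor t) \lor p \lor s   [eliminate \to]
≡ (\lnot \lnot (\lnot (p \lor s) \lor p) \land \lnot t) \lor p \lor s   [De Morgan]
≡ ((\lnot (p \lor s) \lor p) \land \lnot t) \lor p \lor s   [double negation]
≡ (((\lnot p \land \lnot s) \lor p) \land \lnot t) \lor p \lor s   [De Morgan]
≡ (\lnot p \lor p \lor p \lor s) \land (\lnot s \lor p \lor p \lor s) \land (\lnot t \lor p \lor s)   [distribute \lor over \land]
≡ \lnot t \lor p \lor s   [simplify]

\lnot t \lor p \lor s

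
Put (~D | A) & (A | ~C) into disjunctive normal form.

(~D & ~C) | A

(~D | A) & (A | ~C)
= (~D & A) | (~D & ~C) | (A & A) | (A & ~C)   [distribute & over |]
= (~D & ~C) | A   [simplify]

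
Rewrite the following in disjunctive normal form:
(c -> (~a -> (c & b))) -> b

(c & ~a & ~b) | b

(c -> (~a -> (c & b))) -> b
≡ ~(c -> (~a -> (c & b))) | b   (eliminate ->)
≡ ~(~c | (~a -> (c & b))) | b   (eliminate ->)
≡ ~(~c | ~~a | (c & b)) | b   (eliminate ->)
≡ (~~c & ~~~a & ~(c & b)) | b   (De Morgan)
≡ (c & ~~~a & ~(c & b)) | b   (double negation)
≡ (c & ~a & ~(c & b)) | b   (double negation)
≡ (c & ~a & (~c | ~b)) | b   (De Morgan)
≡ (c & ~a & ~c) | (c & ~a & ~b) | b   (distribute & over |)
≡ (c & ~a & ~b) | b   (simplify)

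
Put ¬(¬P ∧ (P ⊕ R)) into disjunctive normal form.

P ∨ (¬P ∧ ¬R)

¬(¬P ∧ (P ⊕ R))
⇔ ¬(¬P ∧ ((P ∧ ¬R) ∨ (¬P ∧ R)))   — expand ⊕
⇔ ¬¬P ∨ ¬((P ∧ ¬R) ∨ (¬P ∧ R))   — De Morgan
⇔ P ∨ ¬((P ∧ ¬R) ∨ (¬P ∧ R))   — double negation
⇔ P ∨ (¬(P ∧ ¬R) ∧ ¬(¬P ∧ R))   — De Morgan
⇔ P ∨ ((¬P ∨ ¬¬R) ∧ ¬(¬P ∧ R))   — De Morgan
⇔ P ∨ ((¬P ∨ R) ∧ ¬(¬P ∧ R))   — double negation
⇔ P ∨ ((¬P ∨ R) ∧ (¬¬P ∨ ¬R))   — De Morgan
⇔ P ∨ ((¬P ∨ R) ∧ (P ∨ ¬R))   — double negation
⇔ P ∨ (¬P ∧ P) ∨ (¬P ∧ ¬R) ∨ (R ∧ P) ∨ (R ∧ ¬R)   — distribute ∧ over ∨
⇔ P ∨ (¬P ∧ ¬R)   — simplify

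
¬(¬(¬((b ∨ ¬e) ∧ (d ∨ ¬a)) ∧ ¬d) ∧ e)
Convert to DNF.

(¬b ∧ e ∧ ¬d) ∨ (¬d ∧ a) ∨ ¬e

¬(¬(¬((b ∨ ¬e) ∧ (d ∨ ¬a)) ∧ ¬d) ∧ e)
⇔ ¬¬(¬((b ∨ ¬e) ∧ (d ∨ ¬a)) ∧ ¬d) ∨ ¬e   [De Morgan]
⇔ (¬((b ∨ ¬e) ∧ (d ∨ ¬a)) ∧ ¬d) ∨ ¬e   [double negation]
⇔ ((¬(b ∨ ¬e) ∨ ¬(d ∨ ¬a)) ∧ ¬d) ∨ ¬e   [De Morgan]
⇔ (((¬b ∧ ¬¬e) ∨ ¬(d ∨ ¬a)) ∧ ¬d) ∨ ¬e   [De Morgan]
⇔ (((¬b ∧ e) ∨ ¬(d ∨ ¬a)) ∧ ¬d) ∨ ¬e   [double negation]
⇔ (((¬b ∧ e) ∨ (¬d ∧ ¬¬a)) ∧ ¬d) ∨ ¬e   [De Morgan]
⇔ (((¬b ∧ e) ∨ (¬d ∧ a)) ∧ ¬d) ∨ ¬e   [double negation]
⇔ (¬b ∧ e ∧ ¬d) ∨ (¬d ∧ a ∧ ¬d) ∨ ¬e   [distribute ∧ over ∨]
⇔ (¬b ∧ e ∧ ¬d) ∨ (¬d ∧ a) ∨ ¬e   [simplify]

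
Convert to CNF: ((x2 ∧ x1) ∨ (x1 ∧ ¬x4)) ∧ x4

((x2 ∧ x1) ∨ (x1 ∧ ¬x4)) ∧ x4
≡ (x2 ∨ x1) ∧ (x2 ∨ ¬x4) ∧ (x1 ∨ x1) ∧ (x1 ∨ ¬x4) ∧ x4   [distribute ∨ over ∧]
≡ (x2 ∨ ¬x4) ∧ x1 ∧ x4   [simplify]

(x2 ∨ ¬x4) ∧ x1 ∧ x4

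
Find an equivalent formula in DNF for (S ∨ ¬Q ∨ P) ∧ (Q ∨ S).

(S ∨ ¬Q ∨ P) ∧ (Q ∨ S)
⇔ (S ∧ Q) ∨ (S ∧ S) ∨ (¬Q ∧ Q) ∨ (¬Q ∧ S) ∨ (P ∧ Q) ∨ (P ∧ S)   [distribute ∧ over ∨]
⇔ S ∨ (P ∧ Q)   [simplify]

S ∨ (P ∧ Q)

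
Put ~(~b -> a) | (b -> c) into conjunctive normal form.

~(~b -> a) | (b -> c)
≡ ~(~~b | a) | (b -> c)   [eliminate ->]
≡ ~(~~b | a) | ~b | c   [eliminate ->]
≡ (~~~b & ~a) | ~b | c   [De Morgan]
≡ (~b & ~a) | ~b | c   [double negation]
≡ (~b | ~b | c) & (~a | ~b | c)   [distribute | over &]
≡ ~b | c   [simplify]

~b | c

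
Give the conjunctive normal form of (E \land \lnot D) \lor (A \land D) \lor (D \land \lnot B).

(E \land \lnot D) \lor (A \land D) \lor (D \land \lnot B)
≡ (E \lor A \lor D) \land (E \lor A \lor \lnot B) \land (E \lor D \lor D) \land (E \lor D \lor \lnot B) \land (\lnot D \lor A \lor D) \land (\lnot D \lor A \lor \lnot B) \land (\lnot D \lor D \lor D) \land (\lnot D \lor D \lor \lnot B)   (distribute \lor over \land)
≡ (E \lor A \lor \lnot B) \land (E \lor D) \land (\lnot D \lor A \lor \lnot B)   (simplify)

(E \lor A \lor \lnot B) \land (E \lor D) \land (\lnot D \lor A \lor \lnot B)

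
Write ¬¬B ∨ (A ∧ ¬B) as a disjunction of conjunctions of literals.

¬¬B ∨ (A ∧ ¬B)
= B ∨ (A ∧ ¬B)   — double negation

B ∨ (A ∧ ¬B)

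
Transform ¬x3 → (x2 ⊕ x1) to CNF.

(x3 ∨ x2 ∨ x1) ∧ (x3 ∨ ¬x2 ∨ ¬x1)

¬x3 → (x2 ⊕ x1)
⇔ ¬¬x3 ∨ (x2 ⊕ x1)   — eliminate →
⇔ ¬¬x3 ∨ ((x2 ∨ x1) ∧ ¬(x2 ∧ x1))   — expand ⊕
⇔ x3 ∨ ((x2 ∨ x1) ∧ ¬(x2 ∧ x1))   — double negation
⇔ x3 ∨ ((x2 ∨ x1) ∧ (¬x2 ∨ ¬x1))   — De Morgan
⇔ (x3 ∨ x2 ∨ x1) ∧ (x3 ∨ ¬x2 ∨ ¬x1)   — distribute ∨ over ∧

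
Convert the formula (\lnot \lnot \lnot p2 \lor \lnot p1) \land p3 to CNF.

(\lnot \lnot \lnot p2 \lor \lnot p1) \land p3
⇔ (\lnot p2 \lor \lnot p1) \land p3   [double negation]

(\lnot p2 \lor \lnot p1) \land p3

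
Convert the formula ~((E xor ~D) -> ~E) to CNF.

~((E xor ~D) -> ~E)
= ~(~(E xor ~D) | ~E)   [eliminate ->]
= ~(~((E | ~D) & ~(E & ~D)) | ~E)   [expand xor]
= ~~((E | ~D) & ~(E & ~D)) & ~~E   [De Morgan]
= (E | ~D) & ~(E & ~D) & ~~E   [double negation]
= (E | ~D) & (~E | ~~D) & ~~E   [De Morgan]
= (E | ~D) & (~E | D) & ~~E   [double negation]
= (E | ~D) & (~E | D) & E   [double negation]
= (~E | D) & E   [simplify]

(~E | D) & E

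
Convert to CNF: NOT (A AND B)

NOT (A AND B)
= NOT A OR NOT B

NOT A OR NOT B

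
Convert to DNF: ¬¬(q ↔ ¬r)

¬¬(q ↔ ¬r)
≡ ¬¬((q → ¬r) ∧ (¬r → q))   [eliminate ↔]
≡ ¬¬((¬q ∨ ¬r) ∧ (¬r → q))   [eliminate →]
≡ ¬¬((¬q ∨ ¬r) ∧ (¬¬r ∨ q))   [eliminate →]
≡ (¬q ∨ ¬r) ∧ (¬¬r ∨ q)   [double negation]
≡ (¬q ∨ ¬r) ∧ (r ∨ q)   [double negation]
≡ (¬q ∧ r) ∨ (¬q ∧ q) ∨ (¬r ∧ r) ∨ (¬r ∧ q)   [distribute ∧ over ∨]
≡ (¬q ∧ r) ∨ (¬r ∧ q)   [simplify]

(¬q ∧ r) ∨ (¬r ∧ q)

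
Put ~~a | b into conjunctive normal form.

~~a | b
≡ a | b   [double negation]

a | b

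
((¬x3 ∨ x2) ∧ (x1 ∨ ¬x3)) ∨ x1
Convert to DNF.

¬x3 ∨ x1

((¬x3 ∨ x2) ∧ (x1 ∨ ¬x3)) ∨ x1
≡ (¬x3 ∧ x1) ∨ (¬x3 ∧ ¬x3) ∨ (x2 ∧ x1) ∨ (x2 ∧ ¬x3) ∨ x1   — distribute ∧ over ∨
≡ ¬x3 ∨ x1   — simplify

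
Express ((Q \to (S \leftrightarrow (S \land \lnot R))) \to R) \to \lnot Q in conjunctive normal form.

((Q \to (S \leftrightarrow (S \land \lnot R))) \to R) \to \lnot Q
≡ \lnot ((Q \to (S \leftrightarrow (S \land \lnot R))) \to R) \lor \lnot Q
≡ \lnot (\lnot (Q \to (S \leftrightarrow (S \land \lnot R))) \lor R) \lor \lnot Q
≡ \lnot (\lnot (\lnot Q \lor (S \leftrightarrow (S \land \lnot R))) \lor R) \lor \lnot Q
≡ \lnot (\lnot (\lnot Q \lor ((S \to (S \land \lnot R)) \land ((S \land \lnot R) \to S))) \lor R) \lor \lnot Q
≡ \lnot (\lnot (\lnot Q \lor ((\lnot S \lor (S \land \lnot R)) \land ((S \land \lnot R) \to S))) \lor R) \lor \lnot Q
≡ \lnot (\lnot (\lnot Q \lor ((\lnot S \lor (S \land \lnot R)) \land (\lnot (S \land \lnot R) \lor S))) \lor R) \lor \lnot Q
≡ (\lnot \lnot (\lnot Q \lor ((\lnot S \lor (S \land \lnot R)) \land (\lnot (S \land \lnot R) \lor S))) \land \lnot R) \lor \lnot Q
≡ ((\lnot Q \lor ((\lnot S \lor (S \land \lnot R)) \land (\lnot (S \land \lnot R) \lor S))) \land \lnot R) \lor \lnot Q
≡ ((\lnot Q \lor ((\lnot S \lor (S \land \lnot R)) \land (\lnot S \lor \lnot \lnot R \lor S))) \land \lnot R) \lor \lnot Q
≡ ((\lnot Q \lor ((\lnot S \lor (S \land \lnot R)) \land (\lnot S \lor R \lor S))) \land \lnot R) \lor \lnot Q
≡ (\lnot Q \lor \lnot S \lor S \lor \lnot Q) \land (\lnot Q \lor \lnot S \lor \lnot R \lor \lnot Q) \land (\lnot Q \lor \lnot S \lor R \lor S \lor \lnot Q) \land (\lnot R \lor \lnot Q)
≡ \lnot R \lor \lnot Q

\lnot R \lor \lnot Q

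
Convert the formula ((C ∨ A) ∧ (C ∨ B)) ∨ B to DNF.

((C ∨ A) ∧ (C ∨ B)) ∨ B
⇔ (C ∧ C) ∨ (C ∧ B) ∨ (A ∧ C) ∨ (A ∧ B) ∨ B   — distribute ∧ over ∨
⇔ C ∨ B   — simplify

C ∨ B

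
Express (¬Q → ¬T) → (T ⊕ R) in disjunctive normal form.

(¬Q → ¬T) → (T ⊕ R)
⇔ ¬(¬Q → ¬T) ∨ (T ⊕ R)
⇔ ¬(¬¬Q ∨ ¬T) ∨ (T ⊕ R)
⇔ ¬(¬¬Q ∨ ¬T) ∨ (T ∧ ¬R) ∨ (¬T ∧ R)
⇔ (¬¬¬Q ∧ ¬¬T) ∨ (T ∧ ¬R) ∨ (¬T ∧ R)
⇔ (¬Q ∧ ¬¬T) ∨ (T ∧ ¬R) ∨ (¬T ∧ R)
⇔ (¬Q ∧ T) ∨ (T ∧ ¬R) ∨ (¬T ∧ R)

(¬Q ∧ T) ∨ (T ∧ ¬R) ∨ (¬T ∧ R)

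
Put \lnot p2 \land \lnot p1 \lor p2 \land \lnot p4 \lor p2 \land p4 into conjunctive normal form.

\lnot p2 \land \lnot p1 \lor p2 \land \lnot p4 \lor p2 \land p4
≡ (\lnot p2 \lor p2 \lor p2) \land (\lnot p2 \lor p2 \lor p4) \land (\lnot p2 \lor \lnot p4 \lor p2) \land (\lnot p2 \lor \lnot p4 \lor p4) \land (\lnot p1 \lor p2 \lor p2) \land (\lnot p1 \lor p2 \lor p4) \land (\lnot p1 \lor \lnot p4 \lor p2) \land (\lnot p1 \lor \lnot p4 \lor p4)   — distribute \lor over \land
≡ \lnot p1 \lor p2   — simplify

\lnot p1 \lor p2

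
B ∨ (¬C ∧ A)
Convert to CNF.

(B ∨ ¬C) ∧ (B ∨ A)

B ∨ (¬C ∧ A)
= (B ∨ ¬C) ∧ (B ∨ A)   (distribute ∨ over ∧)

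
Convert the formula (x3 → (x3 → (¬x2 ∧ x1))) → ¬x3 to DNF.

(x3 → (x3 → (¬x2 ∧ x1))) → ¬x3
≡ ¬(x3 → (x3 → (¬x2 ∧ x1))) ∨ ¬x3   [eliminate →]
≡ ¬(¬x3 ∨ (x3 → (¬x2 ∧ x1))) ∨ ¬x3   [eliminate →]
≡ ¬(¬x3 ∨ ¬x3 ∨ (¬x2 ∧ x1)) ∨ ¬x3   [eliminate →]
≡ (¬¬x3 ∧ ¬¬x3 ∧ ¬(¬x2 ∧ x1)) ∨ ¬x3   [De Morgan]
≡ (x3 ∧ ¬¬x3 ∧ ¬(¬x2 ∧ x1)) ∨ ¬x3   [double negation]
≡ (x3 ∧ x3 ∧ ¬(¬x2 ∧ x1)) ∨ ¬x3   [double negation]
≡ (x3 ∧ x3 ∧ (¬¬x2 ∨ ¬x1)) ∨ ¬x3   [De Morgan]
≡ (x3 ∧ x3 ∧ (x2 ∨ ¬x1)) ∨ ¬x3   [double negation]
≡ (x3 ∧ x3 ∧ x2) ∨ (x3 ∧ x3 ∧ ¬x1) ∨ ¬x3   [distribute ∧ over ∨]
≡ (x3 ∧ x2) ∨ (x3 ∧ ¬x1) ∨ ¬x3   [simplify]

(x3 ∧ x2) ∨ (x3 ∧ ¬x1) ∨ ¬x3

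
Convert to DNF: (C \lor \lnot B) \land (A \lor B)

(C \land A) \lor (C \land B) \lor (\lnot B \land A)

(C \lor \lnot B) \land (A \lor B)
⇔ (C \land A) \lor (C \land B) \lor (\lnot B \land A) \lor (\lnot B \land B)   [distribute \land over \lor]
⇔ (C \land A) \lor (C \land B) \lor (\lnot B \land A)   [simplify]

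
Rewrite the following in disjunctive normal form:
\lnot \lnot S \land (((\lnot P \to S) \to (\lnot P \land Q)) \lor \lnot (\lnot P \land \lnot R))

\lnot \lnot S \land (((\lnot P \to S) \to (\lnot P \land Q)) \lor \lnot (\lnot P \land \lnot R))
≡ \lnot \lnot S \land (\lnot (\lnot P \to S) \lor (\lnot P \land Q) \lor \lnot (\lnot P \land \lnot R))
≡ \lnot \lnot S \land (\lnot (\lnot \lnot P \lor S) \lor (\lnot P \land Q) \lor \lnot (\lnot P \land \lnot R))
≡ S \land (\lnot (\lnot \lnot P \lor S) \lor (\lnot P \land Q) \lor \lnot (\lnot P \land \lnot R))
≡ S \land ((\lnot \lnot \lnot P \land \lnot S) \lor (\lnot P \land Q) \lor \lnot (\lnot P \land \lnot R))
≡ S \land ((\lnot P \land \lnot S) \lor (\lnot P \land Q) \lor \lnot (\lnot P \land \lnot R))
≡ S \land ((\lnot P \land \lnot S) \lor (\lnot P \land Q) \lor \lnot \lnot P \lor \lnot \lnot R)
≡ S \land ((\lnot P \land \lnot S) \lor (\lnot P \land Q) \lor P \lor \lnot \lnot R)
≡ S \land ((\lnot P \land \lnot S) \lor (\lnot P \land Q) \lor P \lor R)
≡ (S \land \lnot P \land \lnot S) \lor (S \land \lnot P \land Q) \lor (S \land P) \lor (S \land R)
≡ (S \land \lnot P \land Q) \lor (S \land P) \lor (S \land R)

(S \land \lnot P \land Q) \lor (S \land P) \lor (S \land R)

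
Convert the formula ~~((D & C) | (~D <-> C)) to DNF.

(D & C) | (D & ~C) | (C & ~D)

~~((D & C) | (~D <-> C))
⇔ ~~((D & C) | ((~D -> C) & (C -> ~D)))
⇔ ~~((D & C) | ((~~D | C) & (C -> ~D)))
⇔ ~~((D & C) | ((~~D | C) & (~C | ~D)))
⇔ (D & C) | ((~~D | C) & (~C | ~D))
⇔ (D & C) | ((D | C) & (~C | ~D))
⇔ (D & C) | (D & ~C) | (D & ~D) | (C & ~C) | (C & ~D)
⇔ (D & C) | (D & ~C) | (C & ~D)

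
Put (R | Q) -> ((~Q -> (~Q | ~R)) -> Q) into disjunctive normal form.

(R | Q) -> ((~Q -> (~Q | ~R)) -> Q)
= ~(R | Q) | ((~Q -> (~Q | ~R)) -> Q)   [eliminate ->]
= ~(R | Q) | ~(~Q -> (~Q | ~R)) | Q   [eliminate ->]
= ~(R | Q) | ~(~~Q | ~Q | ~R) | Q   [eliminate ->]
= (~R & ~Q) | ~(~~Q | ~Q | ~R) | Q   [De Morgan]
= (~R & ~Q) | (~~~Q & ~~Q & ~~R) | Q   [De Morgan]
= (~R & ~Q) | (~Q & ~~Q & ~~R) | Q   [double negation]
= (~R & ~Q) | (~Q & Q & ~~R) | Q   [double negation]
= (~R & ~Q) | (~Q & Q & R) | Q   [double negation]
= (~R & ~Q) | Q   [simplify]

(~R & ~Q) | Q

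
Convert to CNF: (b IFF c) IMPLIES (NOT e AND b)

(b IFF c) IMPLIES (NOT e AND b)
⇔ NOT (b IFF c) OR (NOT e AND b)   [eliminate IMPLIES]
⇔ NOT ((b IMPLIES c) AND (c IMPLIES b)) OR (NOT e AND b)   [eliminate IFF]
⇔ NOT ((NOT b OR c) AND (c IMPLIES b)) OR (NOT e AND b)   [eliminate IMPLIES]
⇔ NOT ((NOT b OR c) AND (NOT c OR b)) OR (NOT e AND b)   [eliminate IMPLIES]
⇔ NOT (NOT b OR c) OR NOT (NOT c OR b) OR (NOT e AND b)   [De Morgan]
⇔ (NOT NOT b AND NOT c) OR NOT (NOT c OR b) OR (NOT e AND b)   [De Morgan]
⇔ (b AND NOT c) OR NOT (NOT c OR b) OR (NOT e AND b)   [double negation]
⇔ (b AND NOT c) OR (NOT NOT c AND NOT b) OR (NOT e AND b)   [De Morgan]
⇔ (b AND NOT c) OR (c AND NOT b) OR (NOT e AND b)   [double negation]
⇔ (b OR c OR NOT e) AND (b OR c OR b) AND (b OR NOT b OR NOT e) AND (b OR NOT b OR b) AND (NOT c OR c OR NOT e) AND (NOT c OR c OR b) AND (NOT c OR NOT b OR NOT e) AND (NOT c OR NOT b OR b)   [distribute OR over AND]
⇔ (b OR c) AND (NOT c OR NOT b OR NOT e)   [simplify]

(b OR c) AND (NOT c OR NOT b OR NOT e)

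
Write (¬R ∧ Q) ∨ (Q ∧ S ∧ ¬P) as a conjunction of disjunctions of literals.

(¬R ∧ Q) ∨ (Q ∧ S ∧ ¬P)
⇔ (¬R ∨ Q) ∧ (¬R ∨ S) ∧ (¬R ∨ ¬P) ∧ (Q ∨ Q) ∧ (Q ∨ S) ∧ (Q ∨ ¬P)
⇔ (¬R ∨ S) ∧ (¬R ∨ ¬P) ∧ Q

(¬R ∨ S) ∧ (¬R ∨ ¬P) ∧ Q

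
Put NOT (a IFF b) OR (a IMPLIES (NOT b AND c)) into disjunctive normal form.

NOT (a IFF b) OR (a IMPLIES (NOT b AND c))
≡ NOT ((a IMPLIES b) AND (b IMPLIES a)) OR (a IMPLIES (NOT b AND c))   (eliminate IFF)
≡ NOT ((NOT a OR b) AND (b IMPLIES a)) OR (a IMPLIES (NOT b AND c))   (eliminate IMPLIES)
≡ NOT ((NOT a OR b) AND (NOT b OR a)) OR (a IMPLIES (NOT b AND c))   (eliminate IMPLIES)
≡ NOT ((NOT a OR b) AND (NOT b OR a)) OR NOT a OR (NOT b AND c)   (eliminate IMPLIES)
≡ NOT (NOT a OR b) OR NOT (NOT b OR a) OR NOT a OR (NOT b AND c)   (De Morgan)
≡ (NOT NOT a AND NOT b) OR NOT (NOT b OR a) OR NOT a OR (NOT b AND c)   (De Morgan)
≡ (a AND NOT b) OR NOT (NOT b OR a) OR NOT a OR (NOT b AND c)   (double negation)
≡ (a AND NOT b) OR (NOT NOT b AND NOT a) OR NOT a OR (NOT b AND c)   (De Morgan)
≡ (a AND NOT b) OR (b AND NOT a) OR NOT a OR (NOT b AND c)   (double negation)
≡ (a AND NOT b) OR NOT a OR (NOT b AND c)   (simplify)

(a AND NOT b) OR NOT a OR (NOT b AND c)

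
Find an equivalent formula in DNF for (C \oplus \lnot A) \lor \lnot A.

(C \oplus \lnot A) \lor \lnot A
⇔ (C \land \lnot \lnot A) \lor (\lnot C \land \lnot A) \lor \lnot A   [expand \oplus]
⇔ (C \land A) \lor (\lnot C \land \lnot A) \lor \lnot A   [double negation]
⇔ (C \land A) \lor \lnot A   [simplify]

(C \land A) \lor \lnot A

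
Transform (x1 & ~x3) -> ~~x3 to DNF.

~x1 | x3

(x1 & ~x3) -> ~~x3
⇔ ~(x1 & ~x3) | ~~x3   [eliminate ->]
⇔ ~x1 | ~~x3 | ~~x3   [De Morgan]
⇔ ~x1 | x3 | ~~x3   [double negation]
⇔ ~x1 | x3 | x3   [double negation]
⇔ ~x1 | x3   [simplify]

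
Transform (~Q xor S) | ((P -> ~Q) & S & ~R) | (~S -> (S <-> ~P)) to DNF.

(~Q & ~S) | S | (~S & P)

(~Q xor S) | ((P -> ~Q) & S & ~R) | (~S -> (S <-> ~P))
⇔ (~Q & ~S) | (~~Q & S) | ((P -> ~Q) & S & ~R) | (~S -> (S <-> ~P))
⇔ (~Q & ~S) | (~~Q & S) | ((~P | ~Q) & S & ~R) | (~S -> (S <-> ~P))
⇔ (~Q & ~S) | (~~Q & S) | ((~P | ~Q) & S & ~R) | ~~S | (S <-> ~P)
⇔ (~Q & ~S) | (~~Q & S) | ((~P | ~Q) & S & ~R) | ~~S | ((S -> ~P) & (~P -> S))
⇔ (~Q & ~S) | (~~Q & S) | ((~P | ~Q) & S & ~R) | ~~S | ((~S | ~P) & (~P -> S))
⇔ (~Q & ~S) | (~~Q & S) | ((~P | ~Q) & S & ~R) | ~~S | ((~S | ~P) & (~~P | S))
⇔ (~Q & ~S) | (Q & S) | ((~P | ~Q) & S & ~R) | ~~S | ((~S | ~P) & (~~P | S))
⇔ (~Q & ~S) | (Q & S) | ((~P | ~Q) & S & ~R) | S | ((~S | ~P) & (~~P | S))
⇔ (~Q & ~S) | (Q & S) | ((~P | ~Q) & S & ~R) | S | ((~S | ~P) & (P | S))
⇔ (~Q & ~S) | (Q & S) | (~P & S & ~R) | (~Q & S & ~R) | S | (~S & P) | (~S & S) | (~P & P) | (~P & S)
⇔ (~Q & ~S) | S | (~S & P)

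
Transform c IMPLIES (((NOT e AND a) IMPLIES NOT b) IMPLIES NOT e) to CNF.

c IMPLIES (((NOT e AND a) IMPLIES NOT b) IMPLIES NOT e)
= NOT c OR (((NOT e AND a) IMPLIES NOT b) IMPLIES NOT e)   [eliminate IMPLIES]
= NOT c OR NOT ((NOT e AND a) IMPLIES NOT b) OR NOT e   [eliminate IMPLIES]
= NOT c OR NOT (NOT (NOT e AND a) OR NOT b) OR NOT e   [eliminate IMPLIES]
= NOT c OR (NOT NOT (NOT e AND a) AND NOT NOT b) OR NOT e   [De Morgan]
= NOT c OR (NOT e AND a AND NOT NOT b) OR NOT e   [double negation]
= NOT c OR (NOT e AND a AND b) OR NOT e   [double negation]
= (NOT c OR NOT e OR NOT e) AND (NOT c OR a OR NOT e) AND (NOT c OR b OR NOT e)   [distribute OR over AND]
= NOT c OR NOT e   [simplify]

NOT c OR NOT e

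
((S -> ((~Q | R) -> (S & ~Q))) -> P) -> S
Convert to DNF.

(~S & ~P) | (Q & ~R & ~P) | S

((S -> ((~Q | R) -> (S & ~Q))) -> P) -> S
= ~((S -> ((~Q | R) -> (S & ~Q))) -> P) | S
= ~(~(S -> ((~Q | R) -> (S & ~Q))) | P) | S
= ~(~(~S | ((~Q | R) -> (S & ~Q))) | P) | S
= ~(~(~S | ~(~Q | R) | (S & ~Q)) | P) | S
= (~~(~S | ~(~Q | R) | (S & ~Q)) & ~P) | S
= ((~S | ~(~Q | R) | (S & ~Q)) & ~P) | S
= ((~S | (~~Q & ~R) | (S & ~Q)) & ~P) | S
= ((~S | (Q & ~R) | (S & ~Q)) & ~P) | S
= (~S & ~P) | (Q & ~R & ~P) | (S & ~Q & ~P) | S
= (~S & ~P) | (Q & ~R & ~P) | S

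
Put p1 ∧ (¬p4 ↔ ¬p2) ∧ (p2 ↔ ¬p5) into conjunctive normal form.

p1 ∧ (¬p4 ↔ ¬p2) ∧ (p2 ↔ ¬p5)
⇔ p1 ∧ (¬p4 → ¬p2) ∧ (¬p2 → ¬p4) ∧ (p2 ↔ ¬p5)   (eliminate ↔)
⇔ p1 ∧ (¬¬p4 ∨ ¬p2) ∧ (¬p2 → ¬p4) ∧ (p2 ↔ ¬p5)   (eliminate →)
⇔ p1 ∧ (¬¬p4 ∨ ¬p2) ∧ (¬¬p2 ∨ ¬p4) ∧ (p2 ↔ ¬p5)   (eliminate →)
⇔ p1 ∧ (¬¬p4 ∨ ¬p2) ∧ (¬¬p2 ∨ ¬p4) ∧ (p2 → ¬p5) ∧ (¬p5 → p2)   (eliminate ↔)
⇔ p1 ∧ (¬¬p4 ∨ ¬p2) ∧ (¬¬p2 ∨ ¬p4) ∧ (¬p2 ∨ ¬p5) ∧ (¬p5 → p2)   (eliminate →)
⇔ p1 ∧ (¬¬p4 ∨ ¬p2) ∧ (¬¬p2 ∨ ¬p4) ∧ (¬p2 ∨ ¬p5) ∧ (¬¬p5 ∨ p2)   (eliminate →)
⇔ p1 ∧ (p4 ∨ ¬p2) ∧ (¬¬p2 ∨ ¬p4) ∧ (¬p2 ∨ ¬p5) ∧ (¬¬p5 ∨ p2)   (double negation)
⇔ p1 ∧ (p4 ∨ ¬p2) ∧ (p2 ∨ ¬p4) ∧ (¬p2 ∨ ¬p5) ∧ (¬¬p5 ∨ p2)   (double negation)
⇔ p1 ∧ (p4 ∨ ¬p2) ∧ (p2 ∨ ¬p4) ∧ (¬p2 ∨ ¬p5) ∧ (p5 ∨ p2)   (double negation)

p1 ∧ (p4 ∨ ¬p2) ∧ (p2 ∨ ¬p4) ∧ (¬p2 ∨ ¬p5) ∧ (p5 ∨ p2)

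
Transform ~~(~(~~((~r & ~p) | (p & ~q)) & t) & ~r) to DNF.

~~(~(~~((~r & ~p) | (p & ~q)) & t) & ~r)
= ~(~~((~r & ~p) | (p & ~q)) & t) & ~r   (double negation)
= (~~~((~r & ~p) | (p & ~q)) | ~t) & ~r   (De Morgan)
= (~((~r & ~p) | (p & ~q)) | ~t) & ~r   (double negation)
= ((~(~r & ~p) & ~(p & ~q)) | ~t) & ~r   (De Morgan)
= (((~~r | ~~p) & ~(p & ~q)) | ~t) & ~r   (De Morgan)
= (((r | ~~p) & ~(p & ~q)) | ~t) & ~r   (double negation)
= (((r | p) & ~(p & ~q)) | ~t) & ~r   (double negation)
= (((r | p) & (~p | ~~q)) | ~t) & ~r   (De Morgan)
= (((r | p) & (~p | q)) | ~t) & ~r   (double negation)
= (r & ~p & ~r) | (r & q & ~r) | (p & ~p & ~r) | (p & q & ~r) | (~t & ~r)   (distribute & over |)
= (p & q & ~r) | (~t & ~r)   (simplify)

(p & q & ~r) | (~t & ~r)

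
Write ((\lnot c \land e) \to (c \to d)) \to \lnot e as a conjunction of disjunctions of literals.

((\lnot c \land e) \to (c \to d)) \to \lnot e
≡ \lnot ((\lnot c \land e) \to (c \to d)) \lor \lnot e
≡ \lnot (\lnot (\lnot c \land e) \lor (c \to d)) \lor \lnot e
≡ \lnot (\lnot (\lnot c \land e) \lor \lnot c \lor d) \lor \lnot e
≡ (\lnot \lnot (\lnot c \land e) \land \lnot \lnot c \land \lnot d) \lor \lnot e
≡ (\lnot c \land e \land \lnot \lnot c \land \lnot d) \lor \lnot e
≡ (\lnot c \land e \land c \land \lnot d) \lor \lnot e
≡ (\lnot c \lor \lnot e) \land (e \lor \lnot e) \land (c \lor \lnot e) \land (\lnot d \lor \lnot e)
≡ (\lnot c \lor \lnot e) \land (c \lor \lnot e) \land (\lnot d \lor \lnot e)

(\lnot c \lor \lnot e) \land (c \lor \lnot e) \land (\lnot d \lor \lnot e)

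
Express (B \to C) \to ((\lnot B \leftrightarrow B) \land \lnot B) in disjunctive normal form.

B \land \lnot C

(B \to C) \to ((\lnot B \leftrightarrow B) \land \lnot B)
≡ \lnot (B \to C) \lor ((\lnot B \leftrightarrow B) \land \lnot B)   [eliminate \to]
≡ \lnot (\lnot B \lor C) \lor ((\lnot B \leftrightarrow B) \land \lnot B)   [eliminate \to]
≡ \lnot (\lnot B \lor C) \lor ((\lnot B \to B) \land (B \to \lnot B) \land \lnot B)   [eliminate \leftrightarrow]
≡ \lnot (\lnot B \lor C) \lor ((\lnot \lnot B \lor B) \land (B \to \lnot B) \land \lnot B)   [eliminate \to]
≡ \lnot (\lnot B \lor C) \lor ((\lnot \lnot B \lor B) \land (\lnot B \lor \lnot B) \land \lnot B)   [eliminate \to]
≡ (\lnot \lnot B \land \lnot C) \lor ((\lnot \lnot B \lor B) \land (\lnot B \lor \lnot B) \land \lnot B)   [De Morgan]
≡ (B \land \lnot C) \lor ((\lnot \lnot B \lor B) \land (\lnot B \lor \lnot B) \land \lnot B)   [double negation]
≡ (B \land \lnot C) \lor ((B \lor B) \land (\lnot B \lor \lnot B) \land \lnot B)   [double negation]
≡ (B \land \lnot C) \lor (B \land \lnot B \land \lnot B) \lor (B \land \lnot B \land \lnot B) \lor (B \land \lnot B \land \lnot B) \lor (B \land \lnot B \land \lnot B)   [distribute \land over \lor]
≡ B \land \lnot C   [simplify]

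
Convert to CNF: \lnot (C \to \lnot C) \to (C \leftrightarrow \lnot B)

\lnot C \lor \lnot B

\lnot (C \to \lnot C) \to (C \leftrightarrow \lnot B)
≡ \lnot \lnot (C \to \lnot C) \lor (C \leftrightarrow \lnot B)
≡ \lnot \lnot (\lnot C \lor \lnot C) \lor (C \leftrightarrow \lnot B)
≡ \lnot \lnot (\lnot C \lor \lnot C) \lor ((C \to \lnot B) \land (\lnot B \to C))
≡ \lnot \lnot (\lnot C \lor \lnot C) \lor ((\lnot C \lor \lnot B) \land (\lnot B \to C))
≡ \lnot \lnot (\lnot C \lor \lnot C) \lor ((\lnot C \lor \lnot B) \land (\lnot \lnot B \lor C))
≡ \lnot C \lor \lnot C \lor ((\lnot C \lor \lnot B) \land (\lnot \lnot B \lor C))
≡ \lnot C \lor \lnot C \lor ((\lnot C \lor \lnot B) \land (B \lor C))
≡ (\lnot C \lor \lnot C \lor \lnot C \lor \lnot B) \land (\lnot C \lor \lnot C \lor B \lor C)
≡ \lnot C \lor \lnot B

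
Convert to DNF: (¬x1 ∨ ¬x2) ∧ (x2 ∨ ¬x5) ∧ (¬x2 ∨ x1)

¬x2 ∧ ¬x5

(¬x1 ∨ ¬x2) ∧ (x2 ∨ ¬x5) ∧ (¬x2 ∨ x1)
≡ ¬x1 ∧ x2 ∧ ¬x2 ∨ ¬x1 ∧ x2 ∧ x1 ∨ ¬x1 ∧ ¬x5 ∧ ¬x2 ∨ ¬x1 ∧ ¬x5 ∧ x1 ∨ ¬x2 ∧ x2 ∧ ¬x2 ∨ ¬x2 ∧ x2 ∧ x1 ∨ ¬x2 ∧ ¬x5 ∧ ¬x2 ∨ ¬x2 ∧ ¬x5 ∧ x1   [distribute ∧ over ∨]
≡ ¬x2 ∧ ¬x5   [simplify]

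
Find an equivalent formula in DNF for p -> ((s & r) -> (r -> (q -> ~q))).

~p | ~s | ~r | ~q

p -> ((s & r) -> (r -> (q -> ~q)))
⇔ ~p | ((s & r) -> (r -> (q -> ~q)))   — eliminate ->
⇔ ~p | ~(s & r) | (r -> (q -> ~q))   — eliminate ->
⇔ ~p | ~(s & r) | ~r | (q -> ~q)   — eliminate ->
⇔ ~p | ~(s & r) | ~r | ~q | ~q   — eliminate ->
⇔ ~p | ~s | ~r | ~r | ~q | ~q   — De Morgan
⇔ ~p | ~s | ~r | ~q   — simplify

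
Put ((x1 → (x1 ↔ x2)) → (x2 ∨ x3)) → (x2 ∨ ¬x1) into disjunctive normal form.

x2 ∨ ¬x1

((x1 → (x1 ↔ x2)) → (x2 ∨ x3)) → (x2 ∨ ¬x1)
= ¬((x1 → (x1 ↔ x2)) → (x2 ∨ x3)) ∨ x2 ∨ ¬x1   — eliminate →
= ¬(¬(x1 → (x1 ↔ x2)) ∨ x2 ∨ x3) ∨ x2 ∨ ¬x1   — eliminate →
= ¬(¬(¬x1 ∨ (x1 ↔ x2)) ∨ x2 ∨ x3) ∨ x2 ∨ ¬x1   — eliminate →
= ¬(¬(¬x1 ∨ ((x1 → x2) ∧ (x2 → x1))) ∨ x2 ∨ x3) ∨ x2 ∨ ¬x1   — eliminate ↔
= ¬(¬(¬x1 ∨ ((¬x1 ∨ x2) ∧ (x2 → x1))) ∨ x2 ∨ x3) ∨ x2 ∨ ¬x1   — eliminate →
= ¬(¬(¬x1 ∨ ((¬x1 ∨ x2) ∧ (¬x2 ∨ x1))) ∨ x2 ∨ x3) ∨ x2 ∨ ¬x1   — eliminate →
= (¬¬(¬x1 ∨ ((¬x1 ∨ x2) ∧ (¬x2 ∨ x1))) ∧ ¬x2 ∧ ¬x3) ∨ x2 ∨ ¬x1   — De Morgan
= ((¬x1 ∨ ((¬x1 ∨ x2) ∧ (¬x2 ∨ x1))) ∧ ¬x2 ∧ ¬x3) ∨ x2 ∨ ¬x1   — double negation
= (¬x1 ∧ ¬x2 ∧ ¬x3) ∨ (¬x1 ∧ ¬x2 ∧ ¬x2 ∧ ¬x3) ∨ (¬x1 ∧ x1 ∧ ¬x2 ∧ ¬x3) ∨ (x2 ∧ ¬x2 ∧ ¬x2 ∧ ¬x3) ∨ (x2 ∧ x1 ∧ ¬x2 ∧ ¬x3) ∨ x2 ∨ ¬x1   — distribute ∧ over ∨
= x2 ∨ ¬x1   — simplify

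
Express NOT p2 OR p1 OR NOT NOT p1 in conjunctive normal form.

NOT p2 OR p1

NOT p2 OR p1 OR NOT NOT p1
= NOT p2 OR p1 OR p1   [double negation]
= NOT p2 OR p1   [simplify]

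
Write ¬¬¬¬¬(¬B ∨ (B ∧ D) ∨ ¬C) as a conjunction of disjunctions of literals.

B ∧ (¬B ∨ ¬D) ∧ C

¬¬¬¬¬(¬B ∨ (B ∧ D) ∨ ¬C)
⇔ ¬¬¬(¬B ∨ (B ∧ D) ∨ ¬C)   — double negation
⇔ ¬(¬B ∨ (B ∧ D) ∨ ¬C)   — double negation
⇔ ¬¬B ∧ ¬(B ∧ D) ∧ ¬¬C   — De Morgan
⇔ B ∧ ¬(B ∧ D) ∧ ¬¬C   — double negation
⇔ B ∧ (¬B ∨ ¬D) ∧ ¬¬C   — De Morgan
⇔ B ∧ (¬B ∨ ¬D) ∧ C   — double negation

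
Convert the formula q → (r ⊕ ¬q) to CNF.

q → (r ⊕ ¬q)
= ¬q ∨ (r ⊕ ¬q)   (eliminate →)
= ¬q ∨ ((r ∨ ¬q) ∧ ¬(r ∧ ¬q))   (expand ⊕)
= ¬q ∨ ((r ∨ ¬q) ∧ (¬r ∨ ¬¬q))   (De Morgan)
= ¬q ∨ ((r ∨ ¬q) ∧ (¬r ∨ q))   (double negation)
= (¬q ∨ r ∨ ¬q) ∧ (¬q ∨ ¬r ∨ q)   (distribute ∨ over ∧)
= ¬q ∨ r   (simplify)

¬q ∨ r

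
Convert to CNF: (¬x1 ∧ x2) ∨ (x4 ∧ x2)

(¬x1 ∧ x2) ∨ (x4 ∧ x2)
≡ (¬x1 ∨ x4) ∧ (¬x1 ∨ x2) ∧ (x2 ∨ x4) ∧ (x2 ∨ x2)   (distribute ∨ over ∧)
≡ (¬x1 ∨ x4) ∧ x2   (simplify)

(¬x1 ∨ x4) ∧ x2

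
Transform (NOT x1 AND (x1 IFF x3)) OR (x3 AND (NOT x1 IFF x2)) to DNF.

(NOT x1 AND (x1 IFF x3)) OR (x3 AND (NOT x1 IFF x2))
= (NOT x1 AND (x1 IMPLIES x3) AND (x3 IMPLIES x1)) OR (x3 AND (NOT x1 IFF x2))
= (NOT x1 AND (NOT x1 OR x3) AND (x3 IMPLIES x1)) OR (x3 AND (NOT x1 IFF x2))
= (NOT x1 AND (NOT x1 OR x3) AND (NOT x3 OR x1)) OR (x3 AND (NOT x1 IFF x2))
= (NOT x1 AND (NOT x1 OR x3) AND (NOT x3 OR x1)) OR (x3 AND (NOT x1 IMPLIES x2) AND (x2 IMPLIES NOT x1))
= (NOT x1 AND (NOT x1 OR x3) AND (NOT x3 OR x1)) OR (x3 AND (NOT NOT x1 OR x2) AND (x2 IMPLIES NOT x1))
= (NOT x1 AND (NOT x1 OR x3) AND (NOT x3 OR x1)) OR (x3 AND (NOT NOT x1 OR x2) AND (NOT x2 OR NOT x1))
= (NOT x1 AND (NOT x1 OR x3) AND (NOT x3 OR x1)) OR (x3 AND (x1 OR x2) AND (NOT x2 OR NOT x1))
= (NOT x1 AND NOT x1 AND NOT x3) OR (NOT x1 AND NOT x1 AND x1) OR (NOT x1 AND x3 AND NOT x3) OR (NOT x1 AND x3 AND x1) OR (x3 AND x1 AND NOT x2) OR (x3 AND x1 AND NOT x1) OR (x3 AND x2 AND NOT x2) OR (x3 AND x2 AND NOT x1)
= (NOT x1 AND NOT x3) OR (x3 AND x1 AND NOT x2) OR (x3 AND x2 AND NOT x1)

(NOT x1 AND NOT x3) OR (x3 AND x1 AND NOT x2) OR (x3 AND x2 AND NOT x1)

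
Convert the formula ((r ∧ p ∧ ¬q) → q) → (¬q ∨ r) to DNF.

¬q ∨ r

((r ∧ p ∧ ¬q) → q) → (¬q ∨ r)
= ¬((r ∧ p ∧ ¬q) → q) ∨ ¬q ∨ r   — eliminate →
= ¬(¬(r ∧ p ∧ ¬q) ∨ q) ∨ ¬q ∨ r   — eliminate →
= (¬¬(r ∧ p ∧ ¬q) ∧ ¬q) ∨ ¬q ∨ r   — De Morgan
= (r ∧ p ∧ ¬q ∧ ¬q) ∨ ¬q ∨ r   — double negation
= ¬q ∨ r   — simplify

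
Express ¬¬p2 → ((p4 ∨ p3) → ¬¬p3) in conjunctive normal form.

¬p2 ∨ ¬p4 ∨ p3

¬¬p2 → ((p4 ∨ p3) → ¬¬p3)
≡ ¬¬¬p2 ∨ ((p4 ∨ p3) → ¬¬p3)   [eliminate →]
≡ ¬¬¬p2 ∨ ¬(p4 ∨ p3) ∨ ¬¬p3   [eliminate →]
≡ ¬p2 ∨ ¬(p4 ∨ p3) ∨ ¬¬p3   [double negation]
≡ ¬p2 ∨ (¬p4 ∧ ¬p3) ∨ ¬¬p3   [De Morgan]
≡ ¬p2 ∨ (¬p4 ∧ ¬p3) ∨ p3   [double negation]
≡ (¬p2 ∨ ¬p4 ∨ p3) ∧ (¬p2 ∨ ¬p3 ∨ p3)   [distribute ∨ over ∧]
≡ ¬p2 ∨ ¬p4 ∨ p3   [simplify]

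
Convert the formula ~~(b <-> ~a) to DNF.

~~(b <-> ~a)
≡ ~~((b -> ~a) & (~a -> b))   [eliminate <->]
≡ ~~((~b | ~a) & (~a -> b))   [eliminate ->]
≡ ~~((~b | ~a) & (~~a | b))   [eliminate ->]
≡ (~b | ~a) & (~~a | b)   [double negation]
≡ (~b | ~a) & (a | b)   [double negation]
≡ (~b & a) | (~b & b) | (~a & a) | (~a & b)   [distribute & over |]
≡ (~b & a) | (~a & b)   [simplify]

(~b & a) | (~a & b)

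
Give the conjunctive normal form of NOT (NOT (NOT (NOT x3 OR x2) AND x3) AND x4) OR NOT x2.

NOT x2 OR NOT x4

NOT (NOT (NOT (NOT x3 OR x2) AND x3) AND x4) OR NOT x2
⇔ NOT NOT (NOT (NOT x3 OR x2) AND x3) OR NOT x4 OR NOT x2   [De Morgan]
⇔ (NOT (NOT x3 OR x2) AND x3) OR NOT x4 OR NOT x2   [double negation]
⇔ (NOT NOT x3 AND NOT x2 AND x3) OR NOT x4 OR NOT x2   [De Morgan]
⇔ (x3 AND NOT x2 AND x3) OR NOT x4 OR NOT x2   [double negation]
⇔ (x3 OR NOT x4 OR NOT x2) AND (NOT x2 OR NOT x4 OR NOT x2) AND (x3 OR NOT x4 OR NOT x2)   [distribute OR over AND]
⇔ NOT x2 OR NOT x4   [simplify]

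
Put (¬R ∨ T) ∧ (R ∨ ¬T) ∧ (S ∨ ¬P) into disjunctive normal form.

(¬R ∨ T) ∧ (R ∨ ¬T) ∧ (S ∨ ¬P)
≡ (¬R ∧ R ∧ S) ∨ (¬R ∧ R ∧ ¬P) ∨ (¬R ∧ ¬T ∧ S) ∨ (¬R ∧ ¬T ∧ ¬P) ∨ (T ∧ R ∧ S) ∨ (T ∧ R ∧ ¬P) ∨ (T ∧ ¬T ∧ S) ∨ (T ∧ ¬T ∧ ¬P)   [distribute ∧ over ∨]
≡ (¬R ∧ ¬T ∧ S) ∨ (¬R ∧ ¬T ∧ ¬P) ∨ (T ∧ R ∧ S) ∨ (T ∧ R ∧ ¬P)   [simplify]

(¬R ∧ ¬T ∧ S) ∨ (¬R ∧ ¬T ∧ ¬P) ∨ (T ∧ R ∧ S) ∨ (T ∧ R ∧ ¬P)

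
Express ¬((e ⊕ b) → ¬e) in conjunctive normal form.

¬((e ⊕ b) → ¬e)
⇔ ¬(¬(e ⊕ b) ∨ ¬e)   [eliminate →]
⇔ ¬(¬((e ∨ b) ∧ ¬(e ∧ b)) ∨ ¬e)   [expand ⊕]
⇔ ¬¬((e ∨ b) ∧ ¬(e ∧ b)) ∧ ¬¬e   [De Morgan]
⇔ (e ∨ b) ∧ ¬(e ∧ b) ∧ ¬¬e   [double negation]
⇔ (e ∨ b) ∧ (¬e ∨ ¬b) ∧ ¬¬e   [De Morgan]
⇔ (e ∨ b) ∧ (¬e ∨ ¬b) ∧ e   [double negation]
⇔ (¬e ∨ ¬b) ∧ e   [simplify]

(¬e ∨ ¬b) ∧ e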